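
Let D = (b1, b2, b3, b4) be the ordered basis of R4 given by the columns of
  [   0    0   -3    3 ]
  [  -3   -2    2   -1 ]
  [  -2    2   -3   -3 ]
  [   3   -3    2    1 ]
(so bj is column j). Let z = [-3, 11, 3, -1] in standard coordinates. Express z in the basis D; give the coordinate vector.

[-2, -2, 0, -1]

Write z = c_1 b1 + ... + c_4 b4 and solve for the c_i.
Gaussian elimination on [M | z] yields c = (-2, -2, 0, -1).
Check: -2b1 - 2b2 + 0·b3 - b4 = [-3, 11, 3, -1].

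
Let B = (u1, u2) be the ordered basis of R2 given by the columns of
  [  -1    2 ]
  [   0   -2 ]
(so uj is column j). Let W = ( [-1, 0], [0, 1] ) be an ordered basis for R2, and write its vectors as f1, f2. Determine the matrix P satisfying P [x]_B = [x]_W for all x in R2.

[[1, -2], [0, -2]]

Column j of P is [uj]_W, since P maps B-coordinates to W-coordinates.
Expressing u1 in W: u1 = f1 + 0·f2, so column 1 of P is [1, 0].
Doing the same for each uj gives P = [[1, -2], [0, -2]].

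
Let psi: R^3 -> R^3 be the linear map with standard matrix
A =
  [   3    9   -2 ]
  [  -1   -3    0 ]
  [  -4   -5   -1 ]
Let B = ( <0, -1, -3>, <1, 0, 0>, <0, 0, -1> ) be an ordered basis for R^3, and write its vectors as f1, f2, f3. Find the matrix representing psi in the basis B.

The j-th column of [psi]_B is [psi(fj)]_B.
psi(f1) = A f1 = <-3, 3, 8> = -3f1 - 3f2 + f3, so column 1 is <-3, -3, 1>.
Repeating for f2, f3 and assembling the columns gives [[-3, 1, 0], [-3, 3, 2], [1, 1, -1]].

[[-3, 1, 0], [-3, 3, 2], [1, 1, -1]]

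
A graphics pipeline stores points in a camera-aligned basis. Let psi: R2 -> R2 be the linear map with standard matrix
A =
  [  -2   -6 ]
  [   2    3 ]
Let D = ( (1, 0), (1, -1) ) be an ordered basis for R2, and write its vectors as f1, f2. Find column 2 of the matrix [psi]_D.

Compute psi(f2) = A f2 = (4, -1) in standard coordinates.
Then write this in D-coordinates: solve for y in y_1 f1 + y_2 f2 = (4, -1).
This gives y = (3, 1), which is column 2 of [psi]_D.

(3, 1)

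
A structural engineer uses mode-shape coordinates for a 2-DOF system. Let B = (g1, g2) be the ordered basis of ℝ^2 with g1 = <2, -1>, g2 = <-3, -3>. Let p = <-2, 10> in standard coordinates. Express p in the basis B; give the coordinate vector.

<-4, -2>

Write p = c_1 g1 + c_2 g2 and solve for the c_i.
System: 2c_1 - 3c_2 = -2, -c_1 - 3c_2 = 10; solving gives c_1 = -4, c_2 = -2.
Check: -4g1 - 2g2 = <-2, 10>.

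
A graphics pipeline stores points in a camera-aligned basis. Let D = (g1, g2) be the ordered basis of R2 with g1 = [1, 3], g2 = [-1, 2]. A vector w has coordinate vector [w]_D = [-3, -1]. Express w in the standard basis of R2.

By definition w = -3g1 - g2.
Summing componentwise gives [-2, -11].

[-2, -11]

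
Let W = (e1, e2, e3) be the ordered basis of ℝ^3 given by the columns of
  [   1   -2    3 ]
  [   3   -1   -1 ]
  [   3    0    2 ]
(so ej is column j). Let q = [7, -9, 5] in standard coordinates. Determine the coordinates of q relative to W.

We seek scalars with c_1 e1 + ... + c_3 e3 = q; equivalently solve M c = q where the columns of M are e1, ..., e3.
Row-reducing the augmented matrix [M | q] gives c = (-1, 2, 4).
Check: -e1 + 2e2 + 4e3 = [7, -9, 5].

[-1, 2, 4]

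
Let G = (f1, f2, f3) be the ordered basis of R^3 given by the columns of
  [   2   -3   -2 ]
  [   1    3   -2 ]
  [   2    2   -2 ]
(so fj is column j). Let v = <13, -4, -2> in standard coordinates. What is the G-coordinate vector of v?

<-1, -3, -3>

We seek scalars with c_1 f1 + ... + c_3 f3 = v; equivalently solve M c = v where the columns of M are f1, ..., f3.
Solving this 3x3 system gives c = (-1, -3, -3).
Check: -f1 - 3f2 - 3f3 = <13, -4, -2>.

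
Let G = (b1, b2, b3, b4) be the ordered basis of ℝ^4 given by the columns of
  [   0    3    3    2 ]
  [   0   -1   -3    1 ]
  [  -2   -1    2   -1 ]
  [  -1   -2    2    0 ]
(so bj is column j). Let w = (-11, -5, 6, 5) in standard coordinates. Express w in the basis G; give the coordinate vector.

(1, -2, 1, -4)

We seek scalars with c_1 b1 + ... + c_4 b4 = w; equivalently solve M c = w where the columns of M are b1, ..., b4.
Row-reducing the augmented matrix [M | w] gives c = (1, -2, 1, -4).
Check: b1 - 2b2 + b3 - 4b4 = (-11, -5, 6, 5).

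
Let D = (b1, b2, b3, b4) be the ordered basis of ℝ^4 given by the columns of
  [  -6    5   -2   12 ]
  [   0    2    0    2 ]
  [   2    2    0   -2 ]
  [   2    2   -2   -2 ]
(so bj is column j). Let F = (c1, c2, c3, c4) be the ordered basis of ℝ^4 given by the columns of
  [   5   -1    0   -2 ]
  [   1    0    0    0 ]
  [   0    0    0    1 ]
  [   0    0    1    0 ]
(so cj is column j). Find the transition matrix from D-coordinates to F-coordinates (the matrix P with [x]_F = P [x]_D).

Take x = bj: its D-coordinates are the j-th standard unit vector, so P e_j — column j of P — equals [bj]_F.
b1 = 0·c1 + 2c2 + 2c3 + 2c4, giving column 1 = <0, 2, 2, 2>; repeating for each j gives P = [[0, 2, 0, 2], [2, 1, 2, 2], [2, 2, -2, -2], [2, 2, 0, -2]].

[[0, 2, 0, 2], [2, 1, 2, 2], [2, 2, -2, -2], [2, 2, 0, -2]]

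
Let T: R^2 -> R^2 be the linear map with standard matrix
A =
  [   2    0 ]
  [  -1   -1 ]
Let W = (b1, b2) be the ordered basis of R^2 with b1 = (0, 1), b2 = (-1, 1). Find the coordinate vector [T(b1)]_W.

Column 1 of [T]_W is the W-coordinate vector of T(b1).
In standard coordinates T(b1) = A b1 = (0, -1).
Converting to W: (0, -1) = -b1 + 0·b2, so the coordinate vector is (-1, 0).

(-1, 0)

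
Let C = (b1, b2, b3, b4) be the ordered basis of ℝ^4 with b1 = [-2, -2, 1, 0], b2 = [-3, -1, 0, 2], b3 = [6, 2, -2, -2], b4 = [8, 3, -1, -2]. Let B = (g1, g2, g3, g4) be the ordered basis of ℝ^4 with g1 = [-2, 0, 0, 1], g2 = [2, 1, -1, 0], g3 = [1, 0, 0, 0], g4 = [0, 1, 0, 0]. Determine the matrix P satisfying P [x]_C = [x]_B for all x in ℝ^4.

Let M have columns bj and N have columns gj. Then for every x, N [x]_B = x = M [x]_C, so P = N^(-1) M.
Since det N = 1, N^(-1) has integer entries; multiplying gives P = [[0, 2, -2, -2], [-1, 0, 2, 1], [0, 1, -2, 2], [-1, -1, 0, 2]].

[[0, 2, -2, -2], [-1, 0, 2, 1], [0, 1, -2, 2], [-1, -1, 0, 2]]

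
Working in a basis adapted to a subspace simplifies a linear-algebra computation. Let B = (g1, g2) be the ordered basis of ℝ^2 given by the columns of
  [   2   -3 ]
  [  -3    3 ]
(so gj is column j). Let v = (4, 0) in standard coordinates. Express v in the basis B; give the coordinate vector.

[v]_B is the unique c with M c = v, where M has columns g1, g2.
System: 2c_1 - 3c_2 = 4, -3c_1 + 3c_2 = 0; solving gives c_1 = -4, c_2 = -4.
Check: -4g1 - 4g2 = (4, 0).

(-4, -4)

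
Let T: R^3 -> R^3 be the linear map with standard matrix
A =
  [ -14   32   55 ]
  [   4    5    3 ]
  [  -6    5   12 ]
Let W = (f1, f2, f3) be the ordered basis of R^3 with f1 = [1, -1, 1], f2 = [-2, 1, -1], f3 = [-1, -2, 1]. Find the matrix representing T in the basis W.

With P the matrix whose columns are f1, ..., f3, [T]_W = P^(-1) A P.
Column by column: T(f1) = A f1 = [9, 2, 1]; its W-coordinates [2, -2, -3] give column 1.
Continuing for each basis vector yields [T]_W = [[2, 2, 2], [-2, -2, -3], [-3, 1, 3]].

[[2, 2, 2], [-2, -2, -3], [-3, 1, 3]]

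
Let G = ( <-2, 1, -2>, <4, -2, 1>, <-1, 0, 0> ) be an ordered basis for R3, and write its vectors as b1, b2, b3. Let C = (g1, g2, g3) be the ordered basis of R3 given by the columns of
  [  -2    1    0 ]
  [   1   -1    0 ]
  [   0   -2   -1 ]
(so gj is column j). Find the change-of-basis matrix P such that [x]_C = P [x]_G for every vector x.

Column j of P is [bj]_C, since P maps G-coordinates to C-coordinates.
Expressing b1 in C: b1 = g1 + 0·g2 + 2g3, so column 1 of P is <1, 0, 2>.
Doing the same for each bj gives P = [[1, -2, 1], [0, 0, 1], [2, -1, -2]].

[[1, -2, 1], [0, 0, 1], [2, -1, -2]]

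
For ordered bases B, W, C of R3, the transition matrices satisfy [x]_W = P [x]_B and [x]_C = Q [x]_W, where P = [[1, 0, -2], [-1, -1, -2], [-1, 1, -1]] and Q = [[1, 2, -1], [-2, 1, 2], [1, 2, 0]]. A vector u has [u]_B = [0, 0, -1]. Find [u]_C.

Composing the changes, [u]_C = Q P [u]_B.
Q P = [[0, -3, -5], [-5, 1, 0], [-1, -2, -6]]; applying this to [0, 0, -1] gives [5, 0, 6].

[5, 0, 6]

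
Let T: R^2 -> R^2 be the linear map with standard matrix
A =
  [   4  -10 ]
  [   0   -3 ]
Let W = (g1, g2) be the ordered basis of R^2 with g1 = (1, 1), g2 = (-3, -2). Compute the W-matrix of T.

With P the matrix whose columns are g1, g2, [T]_W = P^(-1) A P.
Column by column: T(g1) = A g1 = (-6, -3); its W-coordinates (3, 3) give column 1.
Continuing for each basis vector yields [T]_W = [[3, 2], [3, -2]].

[[3, 2], [3, -2]]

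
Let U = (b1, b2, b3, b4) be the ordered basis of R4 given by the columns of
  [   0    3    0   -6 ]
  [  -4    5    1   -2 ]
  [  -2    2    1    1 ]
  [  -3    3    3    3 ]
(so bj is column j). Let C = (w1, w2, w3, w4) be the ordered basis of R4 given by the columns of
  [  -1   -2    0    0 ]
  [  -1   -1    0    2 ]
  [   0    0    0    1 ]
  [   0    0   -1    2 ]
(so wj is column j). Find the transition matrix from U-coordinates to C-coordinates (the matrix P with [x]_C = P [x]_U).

Let M have columns bj and N have columns wj. Then for every x, N [x]_C = x = M [x]_U, so P = N^(-1) M.
Since det N = -1, N^(-1) has integer entries; multiplying gives P = [[0, 1, 2, 2], [0, -2, -1, 2], [-1, 1, -1, -1], [-2, 2, 1, 1]].

[[0, 1, 2, 2], [0, -2, -1, 2], [-1, 1, -1, -1], [-2, 2, 1, 1]]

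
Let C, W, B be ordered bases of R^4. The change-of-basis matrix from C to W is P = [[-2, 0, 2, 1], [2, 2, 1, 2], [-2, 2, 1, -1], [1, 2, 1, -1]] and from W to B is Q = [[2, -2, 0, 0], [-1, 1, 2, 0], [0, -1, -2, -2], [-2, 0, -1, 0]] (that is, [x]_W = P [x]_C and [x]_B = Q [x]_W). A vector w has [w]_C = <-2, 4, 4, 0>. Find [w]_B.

Composing the changes, [w]_B = Q P [w]_C.
Q P = [[-8, -4, 2, -2], [0, 6, 1, -1], [0, -10, -5, 2], [6, -2, -5, -1]]; applying this to <-2, 4, 4, 0> gives <8, 28, -60, -40>.

<8, 28, -60, -40>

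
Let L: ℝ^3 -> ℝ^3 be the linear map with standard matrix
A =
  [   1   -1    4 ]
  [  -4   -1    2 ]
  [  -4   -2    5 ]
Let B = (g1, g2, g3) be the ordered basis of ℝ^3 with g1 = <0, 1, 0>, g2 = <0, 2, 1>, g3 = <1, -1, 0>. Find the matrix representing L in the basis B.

Let P have columns g1, ..., g3. Then [L]_B = P^(-1) A P.
Here det P = 1, so P^(-1) is integer; computing A P first and then P^(-1)(A P) gives [[2, 0, 3], [-2, 1, -2], [-1, 2, 2]].

[[2, 0, 3], [-2, 1, -2], [-1, 2, 2]]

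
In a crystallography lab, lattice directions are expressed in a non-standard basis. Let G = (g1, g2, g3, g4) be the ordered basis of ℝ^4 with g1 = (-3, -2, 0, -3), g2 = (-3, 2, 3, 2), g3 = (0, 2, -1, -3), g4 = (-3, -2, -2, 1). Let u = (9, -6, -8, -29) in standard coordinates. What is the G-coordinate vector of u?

We seek scalars with c_1 g1 + ... + c_4 g4 = u; equivalently solve M c = u where the columns of M are g1, ..., g4.
Gaussian elimination on [M | u] yields c = (4, -4, 2, -3).
Check: 4g1 - 4g2 + 2g3 - 3g4 = (9, -6, -8, -29).

(4, -4, 2, -3)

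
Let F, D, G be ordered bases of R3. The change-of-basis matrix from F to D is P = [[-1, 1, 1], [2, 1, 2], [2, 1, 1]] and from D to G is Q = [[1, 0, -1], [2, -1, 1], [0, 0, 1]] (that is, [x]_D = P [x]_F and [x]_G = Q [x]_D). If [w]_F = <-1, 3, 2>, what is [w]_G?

First [w]_D = P [w]_F = <6, 5, 3>.
Then [w]_G = Q [w]_D = <3, 10, 3>.

<3, 10, 3>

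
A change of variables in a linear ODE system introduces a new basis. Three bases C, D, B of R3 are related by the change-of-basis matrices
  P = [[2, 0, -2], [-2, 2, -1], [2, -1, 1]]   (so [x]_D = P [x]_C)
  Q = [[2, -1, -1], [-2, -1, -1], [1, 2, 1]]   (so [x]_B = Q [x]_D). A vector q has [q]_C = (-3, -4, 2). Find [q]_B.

(-16, 24, -18)

First [q]_D = P [q]_C = (-10, -4, 0).
Then [q]_B = Q [q]_D = (-16, 24, -18).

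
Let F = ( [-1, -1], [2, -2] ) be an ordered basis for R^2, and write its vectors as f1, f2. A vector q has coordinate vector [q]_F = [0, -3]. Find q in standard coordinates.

[-6, 6]

q = M [q]_F, where M has columns f1, f2.
Carrying out the matrix-vector product, q = [-6, 6].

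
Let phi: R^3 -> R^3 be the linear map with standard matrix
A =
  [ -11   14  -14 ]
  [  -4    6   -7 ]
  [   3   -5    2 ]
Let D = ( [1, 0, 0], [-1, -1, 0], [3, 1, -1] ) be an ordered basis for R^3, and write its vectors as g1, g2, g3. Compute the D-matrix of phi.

With P the matrix whose columns are g1, ..., g3, [phi]_D = P^(-1) A P.
Column by column: phi(g1) = A g1 = [-11, -4, 3]; its D-coordinates [-1, 1, -3] give column 1.
Continuing for each basis vector yields [phi]_D = [[-1, 3, -2], [1, 0, -3], [-3, -2, -2]].

[[-1, 3, -2], [1, 0, -3], [-3, -2, -2]]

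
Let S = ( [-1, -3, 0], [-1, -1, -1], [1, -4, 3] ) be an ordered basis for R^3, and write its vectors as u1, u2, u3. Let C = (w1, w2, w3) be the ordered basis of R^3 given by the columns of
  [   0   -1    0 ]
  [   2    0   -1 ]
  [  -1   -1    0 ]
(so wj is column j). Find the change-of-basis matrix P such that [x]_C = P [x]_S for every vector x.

[[-1, 0, -2], [1, 1, -1], [1, 1, 0]]

Column j of P is [uj]_C, since P maps S-coordinates to C-coordinates.
Expressing u1 in C: u1 = -w1 + w2 + w3, so column 1 of P is [-1, 1, 1].
Doing the same for each uj gives P = [[-1, 0, -2], [1, 1, -1], [1, 1, 0]].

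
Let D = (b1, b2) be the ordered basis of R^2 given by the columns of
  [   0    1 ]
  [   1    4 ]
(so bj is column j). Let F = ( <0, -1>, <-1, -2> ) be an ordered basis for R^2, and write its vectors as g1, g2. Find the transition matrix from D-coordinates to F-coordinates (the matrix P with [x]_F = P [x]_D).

[[-1, -2], [0, -1]]

Let M have columns bj and N have columns gj. Then for every x, N [x]_F = x = M [x]_D, so P = N^(-1) M.
Since det N = -1, N^(-1) has integer entries; multiplying gives P = [[-1, -2], [0, -1]].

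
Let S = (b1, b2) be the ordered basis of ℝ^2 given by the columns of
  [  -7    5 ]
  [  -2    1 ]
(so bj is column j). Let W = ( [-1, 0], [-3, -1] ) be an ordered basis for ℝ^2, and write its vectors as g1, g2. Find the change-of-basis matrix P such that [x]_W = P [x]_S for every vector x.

Column j of P is [bj]_W, since P maps S-coordinates to W-coordinates.
Expressing b1 in W: b1 = g1 + 2g2, so column 1 of P is [1, 2].
Doing the same for each bj gives P = [[1, -2], [2, -1]].

[[1, -2], [2, -1]]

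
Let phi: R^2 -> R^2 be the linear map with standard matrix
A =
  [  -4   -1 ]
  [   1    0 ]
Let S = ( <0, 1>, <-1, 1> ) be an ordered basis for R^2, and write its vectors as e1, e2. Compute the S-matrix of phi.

With P the matrix whose columns are e1, e2, [phi]_S = P^(-1) A P.
Column by column: phi(e1) = A e1 = <-1, 0>; its S-coordinates <-1, 1> give column 1.
Continuing for each basis vector yields [phi]_S = [[-1, 2], [1, -3]].

[[-1, 2], [1, -3]]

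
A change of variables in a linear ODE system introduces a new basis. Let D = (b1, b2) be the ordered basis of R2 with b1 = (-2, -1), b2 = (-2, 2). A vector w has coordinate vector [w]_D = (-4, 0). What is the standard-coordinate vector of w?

(8, 4)

The coordinates say w = -4b1 + 0·b2; adding the scaled basis vectors gives (8, 4).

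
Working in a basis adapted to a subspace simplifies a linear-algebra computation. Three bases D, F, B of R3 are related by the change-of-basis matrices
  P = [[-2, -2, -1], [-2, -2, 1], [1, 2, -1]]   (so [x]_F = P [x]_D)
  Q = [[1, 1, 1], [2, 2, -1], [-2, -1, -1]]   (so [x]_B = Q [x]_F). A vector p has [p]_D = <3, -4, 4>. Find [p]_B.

<-5, 17, 7>

Apply P to get F-coordinates <-2, 6, -9>, then Q to get B-coordinates.
The result is [p]_B = <-5, 17, 7>.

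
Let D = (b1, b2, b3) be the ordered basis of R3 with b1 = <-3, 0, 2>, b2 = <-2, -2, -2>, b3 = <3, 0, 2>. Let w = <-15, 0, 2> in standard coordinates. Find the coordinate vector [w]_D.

<3, 0, -2>

Write w = c_1 b1 + ... + c_3 b3 and solve for the c_i.
Solving this 3x3 system gives c = (3, 0, -2).
Check: 3b1 + 0·b2 - 2b3 = <-15, 0, 2>.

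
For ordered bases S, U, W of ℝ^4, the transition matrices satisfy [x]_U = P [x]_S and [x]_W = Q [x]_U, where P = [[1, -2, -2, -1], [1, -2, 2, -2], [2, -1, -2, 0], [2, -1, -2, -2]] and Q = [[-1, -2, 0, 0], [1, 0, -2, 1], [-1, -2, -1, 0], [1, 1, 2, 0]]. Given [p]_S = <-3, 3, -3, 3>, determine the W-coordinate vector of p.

<48, -9, 51, -33>

Composing the changes, [p]_W = Q P [p]_S.
Q P = [[-3, 6, -2, 5], [-1, -1, 0, -3], [-5, 7, 0, 5], [6, -6, -4, -3]]; applying this to <-3, 3, -3, 3> gives <48, -9, 51, -33>.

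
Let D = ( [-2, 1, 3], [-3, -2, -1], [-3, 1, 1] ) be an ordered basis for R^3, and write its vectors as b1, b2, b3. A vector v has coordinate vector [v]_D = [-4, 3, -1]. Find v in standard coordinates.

By definition v = -4b1 + 3b2 - b3.
Summing componentwise gives [2, -11, -16].

[2, -11, -16]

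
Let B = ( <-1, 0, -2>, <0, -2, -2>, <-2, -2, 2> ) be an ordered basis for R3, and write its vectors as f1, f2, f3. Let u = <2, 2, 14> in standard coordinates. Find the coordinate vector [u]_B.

<-4, -2, 1>

[u]_B is the unique c with M c = u, where M has columns f1, ..., f3.
Row-reducing the augmented matrix [M | u] gives c = (-4, -2, 1).
Check: -4f1 - 2f2 + f3 = <2, 2, 14>.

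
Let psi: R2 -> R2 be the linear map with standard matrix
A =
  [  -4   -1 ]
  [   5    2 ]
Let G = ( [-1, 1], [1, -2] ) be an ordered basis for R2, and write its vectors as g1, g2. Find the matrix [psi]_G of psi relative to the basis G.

[[-3, 3], [0, 1]]

Let P have columns g1, g2. Then [psi]_G = P^(-1) A P.
Here det P = 1, so P^(-1) is integer; computing A P first and then P^(-1)(A P) gives [[-3, 3], [0, 1]].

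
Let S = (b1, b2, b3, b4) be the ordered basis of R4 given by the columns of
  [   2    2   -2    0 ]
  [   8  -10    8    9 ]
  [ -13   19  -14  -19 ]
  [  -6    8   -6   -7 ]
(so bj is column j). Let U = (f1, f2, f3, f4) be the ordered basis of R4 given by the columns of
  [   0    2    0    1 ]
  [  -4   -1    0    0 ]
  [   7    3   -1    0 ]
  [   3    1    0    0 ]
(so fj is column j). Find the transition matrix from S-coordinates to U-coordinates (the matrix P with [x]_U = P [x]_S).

[[-2, 2, -2, -2], [0, 2, 0, -1], [-1, 1, 0, 2], [2, -2, -2, 2]]

Take x = bj: its S-coordinates are the j-th standard unit vector, so P e_j — column j of P — equals [bj]_U.
b1 = -2f1 + 0·f2 - f3 + 2f4, giving column 1 = (-2, 0, -1, 2); repeating for each j gives P = [[-2, 2, -2, -2], [0, 2, 0, -1], [-1, 1, 0, 2], [2, -2, -2, 2]].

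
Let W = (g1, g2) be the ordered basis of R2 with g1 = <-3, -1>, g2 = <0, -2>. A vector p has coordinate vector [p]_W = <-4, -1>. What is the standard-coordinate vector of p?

p = M [p]_W, where M has columns g1, g2.
Carrying out the matrix-vector product, p = <12, 6>.

<12, 6>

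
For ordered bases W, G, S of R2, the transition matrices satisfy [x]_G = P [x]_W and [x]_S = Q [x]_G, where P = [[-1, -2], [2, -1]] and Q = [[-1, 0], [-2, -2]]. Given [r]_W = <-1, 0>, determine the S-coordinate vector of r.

Apply P to get G-coordinates <1, -2>, then Q to get S-coordinates.
The result is [r]_S = <-1, 2>.

<-1, 2>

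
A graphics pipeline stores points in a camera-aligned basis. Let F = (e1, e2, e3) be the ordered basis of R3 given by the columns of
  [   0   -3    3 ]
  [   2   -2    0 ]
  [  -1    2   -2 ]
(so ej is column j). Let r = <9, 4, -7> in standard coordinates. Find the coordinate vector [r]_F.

[r]_F is the unique c with M c = r, where M has columns e1, ..., e3.
Gaussian elimination on [M | r] yields c = (1, -1, 2).
Check: e1 - e2 + 2e3 = <9, 4, -7>.

<1, -1, 2>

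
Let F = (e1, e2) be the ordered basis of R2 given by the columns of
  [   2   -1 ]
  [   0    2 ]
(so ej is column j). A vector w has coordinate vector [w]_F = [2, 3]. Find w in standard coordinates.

[1, 6]

The coordinates say w = 2e1 + 3e2; adding the scaled basis vectors gives [1, 6].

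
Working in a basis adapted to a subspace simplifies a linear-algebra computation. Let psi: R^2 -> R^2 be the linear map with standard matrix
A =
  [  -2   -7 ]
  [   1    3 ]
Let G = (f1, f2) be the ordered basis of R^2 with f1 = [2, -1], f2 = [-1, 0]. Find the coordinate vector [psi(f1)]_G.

Column 1 of [psi]_G is the G-coordinate vector of psi(f1).
In standard coordinates psi(f1) = A f1 = [3, -1].
Converting to G: [3, -1] = f1 - f2, so the coordinate vector is [1, -1].

[1, -1]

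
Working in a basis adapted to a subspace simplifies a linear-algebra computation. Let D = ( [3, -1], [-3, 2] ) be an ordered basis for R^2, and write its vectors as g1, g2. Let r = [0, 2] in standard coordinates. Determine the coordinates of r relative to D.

[r]_D is the unique c with M c = r, where M has columns g1, g2.
System: 3c_1 - 3c_2 = 0, -c_1 + 2c_2 = 2; solving gives c_1 = 2, c_2 = 2.
Check: 2g1 + 2g2 = [0, 2].

[2, 2]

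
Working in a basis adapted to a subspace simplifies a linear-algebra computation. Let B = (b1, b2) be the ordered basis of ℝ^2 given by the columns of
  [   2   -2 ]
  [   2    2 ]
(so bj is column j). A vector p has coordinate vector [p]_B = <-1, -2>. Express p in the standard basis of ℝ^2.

The coordinates say p = -b1 - 2b2; adding the scaled basis vectors gives <2, -6>.

<2, -6>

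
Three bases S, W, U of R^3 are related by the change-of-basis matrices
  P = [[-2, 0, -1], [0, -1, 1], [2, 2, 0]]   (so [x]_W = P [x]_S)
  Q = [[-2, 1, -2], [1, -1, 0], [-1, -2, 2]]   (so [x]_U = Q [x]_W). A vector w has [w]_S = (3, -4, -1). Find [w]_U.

(17, -8, -5)

First [w]_W = P [w]_S = (-5, 3, -2).
Then [w]_U = Q [w]_W = (17, -8, -5).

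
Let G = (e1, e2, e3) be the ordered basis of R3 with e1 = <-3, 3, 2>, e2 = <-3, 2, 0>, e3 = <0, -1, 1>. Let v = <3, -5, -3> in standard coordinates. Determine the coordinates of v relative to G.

<-2, 1, 1>

Write v = c_1 e1 + ... + c_3 e3 and solve for the c_i.
Gaussian elimination on [M | v] yields c = (-2, 1, 1).
Check: -2e1 + e2 + e3 = <3, -5, -3>.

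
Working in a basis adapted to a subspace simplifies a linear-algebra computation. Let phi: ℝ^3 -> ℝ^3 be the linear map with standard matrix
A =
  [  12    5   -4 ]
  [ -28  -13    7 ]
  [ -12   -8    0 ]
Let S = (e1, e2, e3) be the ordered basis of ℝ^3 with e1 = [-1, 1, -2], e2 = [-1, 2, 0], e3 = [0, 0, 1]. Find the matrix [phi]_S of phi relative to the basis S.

[[-3, 2, 1], [2, 0, 3], [-2, 0, 2]]

Let P have columns e1, ..., e3. Then [phi]_S = P^(-1) A P.
Here det P = -1, so P^(-1) is integer; computing A P first and then P^(-1)(A P) gives [[-3, 2, 1], [2, 0, 3], [-2, 0, 2]].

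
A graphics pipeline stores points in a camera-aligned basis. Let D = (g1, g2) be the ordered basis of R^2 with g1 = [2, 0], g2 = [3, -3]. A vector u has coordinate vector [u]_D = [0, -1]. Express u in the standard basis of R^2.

The coordinates say u = 0·g1 - g2; adding the scaled basis vectors gives [-3, 3].

[-3, 3]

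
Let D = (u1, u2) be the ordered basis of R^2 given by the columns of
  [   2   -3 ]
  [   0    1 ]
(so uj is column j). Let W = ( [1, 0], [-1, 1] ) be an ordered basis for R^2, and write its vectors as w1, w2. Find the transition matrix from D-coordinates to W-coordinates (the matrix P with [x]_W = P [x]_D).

[[2, -2], [0, 1]]

Take x = uj: its D-coordinates are the j-th standard unit vector, so P e_j — column j of P — equals [uj]_W.
u1 = 2w1 + 0·w2, giving column 1 = [2, 0]; repeating for each j gives P = [[2, -2], [0, 1]].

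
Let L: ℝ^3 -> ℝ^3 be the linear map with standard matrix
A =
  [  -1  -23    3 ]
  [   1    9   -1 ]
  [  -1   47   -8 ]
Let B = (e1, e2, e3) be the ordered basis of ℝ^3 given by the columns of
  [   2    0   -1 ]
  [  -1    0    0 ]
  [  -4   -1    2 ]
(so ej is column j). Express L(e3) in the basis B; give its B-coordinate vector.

Column 3 of [L]_B is the B-coordinate vector of L(e3).
In standard coordinates L(e3) = A e3 = (7, -3, -15).
Converting to B: (7, -3, -15) = 3e1 + e2 - e3, so the coordinate vector is (3, 1, -1).

(3, 1, -1)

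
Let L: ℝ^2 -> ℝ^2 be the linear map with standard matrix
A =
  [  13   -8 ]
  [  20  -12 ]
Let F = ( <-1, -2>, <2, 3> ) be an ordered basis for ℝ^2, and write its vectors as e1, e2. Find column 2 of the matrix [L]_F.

Column 2 of [L]_F is the F-coordinate vector of L(e2).
In standard coordinates L(e2) = A e2 = <2, 4>.
Converting to F: <2, 4> = -2e1 + 0·e2, so the coordinate vector is <-2, 0>.

<-2, 0>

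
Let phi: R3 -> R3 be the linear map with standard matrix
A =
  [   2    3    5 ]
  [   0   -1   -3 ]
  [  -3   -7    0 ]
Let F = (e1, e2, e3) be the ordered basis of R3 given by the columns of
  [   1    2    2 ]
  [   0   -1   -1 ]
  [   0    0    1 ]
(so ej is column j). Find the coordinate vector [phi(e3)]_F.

[2, 1, 1]

Column 3 of [phi]_F is the F-coordinate vector of phi(e3).
In standard coordinates phi(e3) = A e3 = [6, -2, 1].
Converting to F: [6, -2, 1] = 2e1 + e2 + e3, so the coordinate vector is [2, 1, 1].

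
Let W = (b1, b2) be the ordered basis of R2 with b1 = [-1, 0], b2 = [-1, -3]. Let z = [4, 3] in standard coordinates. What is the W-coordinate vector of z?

[-3, -1]

[z]_W is the unique c with M c = z, where M has columns b1, b2.
System: -c_1 - c_2 = 4, 0c_1 - 3c_2 = 3; solving gives c_1 = -3, c_2 = -1.
Check: -3b1 - b2 = [4, 3].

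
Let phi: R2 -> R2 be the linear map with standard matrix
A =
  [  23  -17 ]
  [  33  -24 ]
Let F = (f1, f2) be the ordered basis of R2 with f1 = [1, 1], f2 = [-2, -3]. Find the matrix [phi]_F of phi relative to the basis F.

The j-th column of [phi]_F is [phi(fj)]_F.
phi(f1) = A f1 = [6, 9] = 0·f1 - 3f2, so column 1 is [0, -3].
Repeating for f2 and assembling the columns gives [[0, 3], [-3, -1]].

[[0, 3], [-3, -1]]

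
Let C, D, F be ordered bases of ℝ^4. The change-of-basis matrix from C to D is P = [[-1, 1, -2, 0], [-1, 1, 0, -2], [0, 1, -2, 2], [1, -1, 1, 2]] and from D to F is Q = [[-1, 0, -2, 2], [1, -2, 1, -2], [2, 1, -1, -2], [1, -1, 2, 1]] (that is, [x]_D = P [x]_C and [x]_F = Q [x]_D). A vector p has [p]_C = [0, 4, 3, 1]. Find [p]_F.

First [p]_D = P [p]_C = [-2, 2, 0, 1].
Then [p]_F = Q [p]_D = [4, -8, -4, -3].

[4, -8, -4, -3]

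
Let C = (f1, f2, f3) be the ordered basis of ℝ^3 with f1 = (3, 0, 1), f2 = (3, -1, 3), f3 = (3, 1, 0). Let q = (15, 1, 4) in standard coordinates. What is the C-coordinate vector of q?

(4, 0, 1)

[q]_C is the unique c with M c = q, where M has columns f1, ..., f3.
Solving this 3x3 system gives c = (4, 0, 1).
Check: 4f1 + 0·f2 + f3 = (15, 1, 4).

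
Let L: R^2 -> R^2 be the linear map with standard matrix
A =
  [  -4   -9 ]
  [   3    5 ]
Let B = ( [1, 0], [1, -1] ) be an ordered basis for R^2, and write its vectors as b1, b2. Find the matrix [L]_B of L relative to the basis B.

Let P have columns b1, b2. Then [L]_B = P^(-1) A P.
Here det P = -1, so P^(-1) is integer; computing A P first and then P^(-1)(A P) gives [[-1, 3], [-3, 2]].

[[-1, 3], [-3, 2]]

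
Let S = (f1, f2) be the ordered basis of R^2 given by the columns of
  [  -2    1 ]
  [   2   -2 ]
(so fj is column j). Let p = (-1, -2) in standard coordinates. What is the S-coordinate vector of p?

(2, 3)

Write p = c_1 f1 + c_2 f2 and solve for the c_i.
System: -2c_1 + c_2 = -1, 2c_1 - 2c_2 = -2; solving gives c_1 = 2, c_2 = 3.
Check: 2f1 + 3f2 = (-1, -2).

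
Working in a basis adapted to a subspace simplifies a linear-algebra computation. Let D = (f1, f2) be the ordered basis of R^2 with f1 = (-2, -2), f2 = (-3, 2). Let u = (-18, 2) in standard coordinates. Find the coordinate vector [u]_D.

Write u = c_1 f1 + c_2 f2 and solve for the c_i.
System: -2c_1 - 3c_2 = -18, -2c_1 + 2c_2 = 2; solving gives c_1 = 3, c_2 = 4.
Check: 3f1 + 4f2 = (-18, 2).

(3, 4)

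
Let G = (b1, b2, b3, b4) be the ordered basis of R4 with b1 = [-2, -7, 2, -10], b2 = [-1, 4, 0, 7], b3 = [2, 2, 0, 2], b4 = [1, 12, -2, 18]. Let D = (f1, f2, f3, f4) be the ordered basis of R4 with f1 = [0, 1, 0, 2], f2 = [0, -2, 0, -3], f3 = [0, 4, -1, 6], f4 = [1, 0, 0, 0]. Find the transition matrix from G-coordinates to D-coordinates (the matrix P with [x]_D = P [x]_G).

Column j of P is [bj]_D, since P maps G-coordinates to D-coordinates.
Expressing b1 in D: b1 = f1 + 0·f2 - 2f3 - 2f4, so column 1 of P is [1, 0, -2, -2].
Doing the same for each bj gives P = [[1, 2, -2, 0], [0, -1, -2, -2], [-2, 0, 0, 2], [-2, -1, 2, 1]].

[[1, 2, -2, 0], [0, -1, -2, -2], [-2, 0, 0, 2], [-2, -1, 2, 1]]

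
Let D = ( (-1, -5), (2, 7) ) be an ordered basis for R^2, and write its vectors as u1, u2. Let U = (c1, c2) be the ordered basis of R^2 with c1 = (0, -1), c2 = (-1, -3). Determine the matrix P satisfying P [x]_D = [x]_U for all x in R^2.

Take x = uj: its D-coordinates are the j-th standard unit vector, so P e_j — column j of P — equals [uj]_U.
u1 = 2c1 + c2, giving column 1 = (2, 1); repeating for each j gives P = [[2, -1], [1, -2]].

[[2, -1], [1, -2]]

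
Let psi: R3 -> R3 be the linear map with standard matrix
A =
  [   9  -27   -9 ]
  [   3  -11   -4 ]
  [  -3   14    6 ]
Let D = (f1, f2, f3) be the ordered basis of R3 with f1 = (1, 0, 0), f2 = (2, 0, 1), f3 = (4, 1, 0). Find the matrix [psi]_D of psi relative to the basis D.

[[3, 1, 1], [-3, 0, 2], [3, 2, 1]]

With P the matrix whose columns are f1, ..., f3, [psi]_D = P^(-1) A P.
Column by column: psi(f1) = A f1 = (9, 3, -3); its D-coordinates (3, -3, 3) give column 1.
Continuing for each basis vector yields [psi]_D = [[3, 1, 1], [-3, 0, 2], [3, 2, 1]].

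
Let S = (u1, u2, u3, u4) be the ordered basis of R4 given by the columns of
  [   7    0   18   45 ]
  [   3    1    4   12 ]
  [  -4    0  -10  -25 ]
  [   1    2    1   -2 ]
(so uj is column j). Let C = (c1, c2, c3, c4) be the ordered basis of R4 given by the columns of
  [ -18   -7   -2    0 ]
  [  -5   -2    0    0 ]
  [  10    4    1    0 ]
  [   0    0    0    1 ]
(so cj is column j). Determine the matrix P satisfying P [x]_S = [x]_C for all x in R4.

[[-1, -1, 0, -2], [1, 2, -2, -1], [2, 2, -2, -1], [1, 2, 1, -2]]

Let M have columns uj and N have columns cj. Then for every x, N [x]_C = x = M [x]_S, so P = N^(-1) M.
Since det N = 1, N^(-1) has integer entries; multiplying gives P = [[-1, -1, 0, -2], [1, 2, -2, -1], [2, 2, -2, -1], [1, 2, 1, -2]].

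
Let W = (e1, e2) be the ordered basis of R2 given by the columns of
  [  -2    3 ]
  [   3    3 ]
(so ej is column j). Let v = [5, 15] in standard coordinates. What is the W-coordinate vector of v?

[2, 3]

We seek scalars with c_1 e1 + c_2 e2 = v; equivalently solve M c = v where the columns of M are e1, e2.
System: -2c_1 + 3c_2 = 5, 3c_1 + 3c_2 = 15; solving gives c_1 = 2, c_2 = 3.
Check: 2e1 + 3e2 = [5, 15].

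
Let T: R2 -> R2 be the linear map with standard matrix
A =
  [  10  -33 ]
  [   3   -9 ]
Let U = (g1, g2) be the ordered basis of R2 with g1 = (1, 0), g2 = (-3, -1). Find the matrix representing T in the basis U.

Let P have columns g1, g2. Then [T]_U = P^(-1) A P.
Here det P = -1, so P^(-1) is integer; computing A P first and then P^(-1)(A P) gives [[1, 3], [-3, 0]].

[[1, 3], [-3, 0]]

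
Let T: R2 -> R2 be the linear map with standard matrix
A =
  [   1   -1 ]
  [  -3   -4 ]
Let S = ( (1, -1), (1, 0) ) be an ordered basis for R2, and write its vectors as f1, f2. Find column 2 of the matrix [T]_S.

Compute T(f2) = A f2 = (1, -3) in standard coordinates.
Then write this in S-coordinates: solve for y in y_1 f1 + y_2 f2 = (1, -3).
This gives y = (3, -2), which is column 2 of [T]_S.

(3, -2)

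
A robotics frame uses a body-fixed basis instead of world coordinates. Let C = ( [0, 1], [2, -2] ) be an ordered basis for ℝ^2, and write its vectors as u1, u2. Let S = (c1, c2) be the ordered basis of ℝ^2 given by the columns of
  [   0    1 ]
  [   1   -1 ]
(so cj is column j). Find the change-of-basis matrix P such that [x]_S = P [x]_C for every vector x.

[[1, 0], [0, 2]]

Take x = uj: its C-coordinates are the j-th standard unit vector, so P e_j — column j of P — equals [uj]_S.
u1 = c1 + 0·c2, giving column 1 = [1, 0]; repeating for each j gives P = [[1, 0], [0, 2]].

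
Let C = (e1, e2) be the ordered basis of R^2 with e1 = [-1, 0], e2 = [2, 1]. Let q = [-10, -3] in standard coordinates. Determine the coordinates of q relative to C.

Write q = c_1 e1 + c_2 e2 and solve for the c_i.
System: -c_1 + 2c_2 = -10, 0c_1 + c_2 = -3; solving gives c_1 = 4, c_2 = -3.
Check: 4e1 - 3e2 = [-10, -3].

[4, -3]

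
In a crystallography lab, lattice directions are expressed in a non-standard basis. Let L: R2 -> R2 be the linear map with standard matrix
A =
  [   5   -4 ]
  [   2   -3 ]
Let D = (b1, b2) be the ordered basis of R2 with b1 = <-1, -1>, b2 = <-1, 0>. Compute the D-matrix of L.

Let P have columns b1, b2. Then [L]_D = P^(-1) A P.
Here det P = -1, so P^(-1) is integer; computing A P first and then P^(-1)(A P) gives [[-1, 2], [2, 3]].

[[-1, 2], [2, 3]]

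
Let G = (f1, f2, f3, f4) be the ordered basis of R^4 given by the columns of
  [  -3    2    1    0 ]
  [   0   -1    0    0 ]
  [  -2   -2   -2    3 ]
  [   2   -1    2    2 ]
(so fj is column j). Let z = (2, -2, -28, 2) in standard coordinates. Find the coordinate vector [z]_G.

[z]_G is the unique c with M c = z, where M has columns f1, ..., f4.
Gaussian elimination on [M | z] yields c = (2, 2, 4, -4).
Check: 2f1 + 2f2 + 4f3 - 4f4 = (2, -2, -28, 2).

(2, 2, 4, -4)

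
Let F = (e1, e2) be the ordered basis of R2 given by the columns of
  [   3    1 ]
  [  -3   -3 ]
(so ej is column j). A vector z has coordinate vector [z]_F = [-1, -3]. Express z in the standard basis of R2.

The coordinates say z = -e1 - 3e2; adding the scaled basis vectors gives [-6, 12].

[-6, 12]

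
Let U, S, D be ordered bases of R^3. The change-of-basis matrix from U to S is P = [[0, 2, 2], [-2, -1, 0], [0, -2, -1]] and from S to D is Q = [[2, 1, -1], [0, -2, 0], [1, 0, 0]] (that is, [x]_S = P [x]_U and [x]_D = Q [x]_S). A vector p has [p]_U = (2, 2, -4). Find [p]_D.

First [p]_S = P [p]_U = (-4, -6, 0).
Then [p]_D = Q [p]_S = (-14, 12, -4).

(-14, 12, -4)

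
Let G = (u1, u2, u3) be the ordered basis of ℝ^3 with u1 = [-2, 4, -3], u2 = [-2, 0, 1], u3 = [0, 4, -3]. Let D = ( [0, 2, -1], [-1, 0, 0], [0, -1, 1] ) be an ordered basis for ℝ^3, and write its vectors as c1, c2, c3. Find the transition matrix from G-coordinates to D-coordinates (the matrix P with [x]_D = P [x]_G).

Let M have columns uj and N have columns cj. Then for every x, N [x]_D = x = M [x]_G, so P = N^(-1) M.
Since det N = 1, N^(-1) has integer entries; multiplying gives P = [[1, 1, 1], [2, 2, 0], [-2, 2, -2]].

[[1, 1, 1], [2, 2, 0], [-2, 2, -2]]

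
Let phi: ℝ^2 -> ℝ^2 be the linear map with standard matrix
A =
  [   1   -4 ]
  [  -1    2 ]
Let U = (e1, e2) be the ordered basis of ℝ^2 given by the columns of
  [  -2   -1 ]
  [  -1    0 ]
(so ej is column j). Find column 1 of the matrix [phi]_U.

<0, -2>

Compute phi(e1) = A e1 = <2, 0> in standard coordinates.
Then write this in U-coordinates: solve for y in y_1 e1 + y_2 e2 = <2, 0>.
This gives y = <0, -2>, which is column 1 of [phi]_U.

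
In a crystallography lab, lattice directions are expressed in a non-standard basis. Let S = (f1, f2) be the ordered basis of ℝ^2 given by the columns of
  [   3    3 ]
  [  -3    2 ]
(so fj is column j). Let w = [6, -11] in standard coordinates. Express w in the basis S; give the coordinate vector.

Write w = c_1 f1 + c_2 f2 and solve for the c_i.
System: 3c_1 + 3c_2 = 6, -3c_1 + 2c_2 = -11; solving gives c_1 = 3, c_2 = -1.
Check: 3f1 - f2 = [6, -11].

[3, -1]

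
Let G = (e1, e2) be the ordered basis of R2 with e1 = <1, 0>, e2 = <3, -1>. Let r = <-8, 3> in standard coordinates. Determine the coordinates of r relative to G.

We seek scalars with c_1 e1 + c_2 e2 = r; equivalently solve M c = r where the columns of M are e1, e2.
System: c_1 + 3c_2 = -8, 0c_1 - c_2 = 3; solving gives c_1 = 1, c_2 = -3.
Check: e1 - 3e2 = <-8, 3>.

<1, -3>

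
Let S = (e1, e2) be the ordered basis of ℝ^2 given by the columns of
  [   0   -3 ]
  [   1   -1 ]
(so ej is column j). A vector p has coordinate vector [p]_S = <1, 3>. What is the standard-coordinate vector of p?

<-9, -2>

The coordinates say p = e1 + 3e2; adding the scaled basis vectors gives <-9, -2>.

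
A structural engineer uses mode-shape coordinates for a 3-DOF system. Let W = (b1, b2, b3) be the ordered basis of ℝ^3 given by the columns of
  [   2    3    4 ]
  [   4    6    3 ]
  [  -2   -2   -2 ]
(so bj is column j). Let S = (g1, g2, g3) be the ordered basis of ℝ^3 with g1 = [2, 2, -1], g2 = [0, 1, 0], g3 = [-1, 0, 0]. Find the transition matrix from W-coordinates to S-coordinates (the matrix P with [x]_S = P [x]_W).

[[2, 2, 2], [0, 2, -1], [2, 1, 0]]

Let M have columns bj and N have columns gj. Then for every x, N [x]_S = x = M [x]_W, so P = N^(-1) M.
Since det N = -1, N^(-1) has integer entries; multiplying gives P = [[2, 2, 2], [0, 2, -1], [2, 1, 0]].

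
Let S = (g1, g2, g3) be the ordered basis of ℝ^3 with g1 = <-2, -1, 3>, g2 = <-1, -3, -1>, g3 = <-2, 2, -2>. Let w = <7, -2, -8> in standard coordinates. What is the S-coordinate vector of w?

<-3, 1, -1>

Write w = c_1 g1 + ... + c_3 g3 and solve for the c_i.
Gaussian elimination on [M | w] yields c = (-3, 1, -1).
Check: -3g1 + g2 - g3 = <7, -2, -8>.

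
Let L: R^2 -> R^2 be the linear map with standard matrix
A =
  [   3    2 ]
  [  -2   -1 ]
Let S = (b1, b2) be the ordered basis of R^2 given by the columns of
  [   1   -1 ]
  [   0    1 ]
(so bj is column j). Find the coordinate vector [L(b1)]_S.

[1, -2]

Column 1 of [L]_S is the S-coordinate vector of L(b1).
In standard coordinates L(b1) = A b1 = [3, -2].
Converting to S: [3, -2] = b1 - 2b2, so the coordinate vector is [1, -2].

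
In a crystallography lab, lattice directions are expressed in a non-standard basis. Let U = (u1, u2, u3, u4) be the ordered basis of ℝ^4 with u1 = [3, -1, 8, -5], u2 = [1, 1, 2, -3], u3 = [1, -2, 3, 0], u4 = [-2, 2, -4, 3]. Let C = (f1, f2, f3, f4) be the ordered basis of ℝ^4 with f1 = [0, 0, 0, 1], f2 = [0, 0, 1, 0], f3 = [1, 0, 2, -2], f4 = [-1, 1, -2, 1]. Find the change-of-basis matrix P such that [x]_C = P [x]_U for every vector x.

[[0, 0, 0, 1], [2, 0, 1, 0], [2, 2, -1, 0], [-1, 1, -2, 2]]

Take x = uj: its U-coordinates are the j-th standard unit vector, so P e_j — column j of P — equals [uj]_C.
u1 = 0·f1 + 2f2 + 2f3 - f4, giving column 1 = [0, 2, 2, -1]; repeating for each j gives P = [[0, 0, 0, 1], [2, 0, 1, 0], [2, 2, -1, 0], [-1, 1, -2, 2]].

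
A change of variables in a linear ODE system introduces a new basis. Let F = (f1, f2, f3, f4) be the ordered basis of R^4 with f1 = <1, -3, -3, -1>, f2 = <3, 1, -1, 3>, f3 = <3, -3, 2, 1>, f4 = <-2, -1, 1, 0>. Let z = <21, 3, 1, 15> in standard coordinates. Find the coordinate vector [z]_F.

<-1, 4, 2, -2>

Write z = c_1 f1 + ... + c_4 f4 and solve for the c_i.
Solving this 4x4 system gives c = (-1, 4, 2, -2).
Check: -f1 + 4f2 + 2f3 - 2f4 = <21, 3, 1, 15>.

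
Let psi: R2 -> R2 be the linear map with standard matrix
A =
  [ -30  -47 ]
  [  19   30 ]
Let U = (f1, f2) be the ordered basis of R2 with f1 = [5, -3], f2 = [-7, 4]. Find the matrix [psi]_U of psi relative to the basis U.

[[1, 3], [2, -1]]

Let P have columns f1, f2. Then [psi]_U = P^(-1) A P.
Here det P = -1, so P^(-1) is integer; computing A P first and then P^(-1)(A P) gives [[1, 3], [2, -1]].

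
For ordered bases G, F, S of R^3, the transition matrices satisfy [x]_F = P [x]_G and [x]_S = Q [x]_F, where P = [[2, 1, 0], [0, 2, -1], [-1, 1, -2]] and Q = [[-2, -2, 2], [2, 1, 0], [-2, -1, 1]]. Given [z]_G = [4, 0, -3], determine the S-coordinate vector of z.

First [z]_F = P [z]_G = [8, 3, 2].
Then [z]_S = Q [z]_F = [-18, 19, -17].

[-18, 19, -17]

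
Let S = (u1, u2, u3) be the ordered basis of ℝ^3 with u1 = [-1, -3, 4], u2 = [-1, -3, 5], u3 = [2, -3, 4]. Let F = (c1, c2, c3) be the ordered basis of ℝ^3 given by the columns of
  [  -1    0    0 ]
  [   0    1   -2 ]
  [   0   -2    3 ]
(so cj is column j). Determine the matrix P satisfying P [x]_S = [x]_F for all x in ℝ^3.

[[1, 1, -2], [1, -1, 1], [2, 1, 2]]

Let M have columns uj and N have columns cj. Then for every x, N [x]_F = x = M [x]_S, so P = N^(-1) M.
Since det N = 1, N^(-1) has integer entries; multiplying gives P = [[1, 1, -2], [1, -1, 1], [2, 1, 2]].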